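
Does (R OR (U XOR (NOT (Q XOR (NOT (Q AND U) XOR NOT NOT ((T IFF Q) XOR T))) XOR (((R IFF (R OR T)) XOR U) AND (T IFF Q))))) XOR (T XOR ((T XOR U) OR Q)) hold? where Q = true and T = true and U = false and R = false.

Q AND U = true AND false = false
NOT (Q AND U) = NOT false = true
T IFF Q = true IFF true = true
(T IFF Q) XOR T = true XOR true = false
NOT ((T IFF Q) XOR T) = NOT false = true
NOT NOT ((T IFF Q) XOR T) = NOT true = false
NOT (Q AND U) XOR NOT NOT ((T IFF Q) XOR T) = true XOR false = true
Q XOR (NOT (Q AND U) XOR NOT NOT ((T IFF Q) XOR T)) = true XOR true = false
NOT (Q XOR (NOT (Q AND U) XOR NOT NOT ((T IFF Q) XOR T))) = NOT false = true
R OR T = false OR true = true
R IFF (R OR T) = false IFF true = false
(R IFF (R OR T)) XOR U = false XOR false = false
T IFF Q = true IFF true = true
((R IFF (R OR T)) XOR U) AND (T IFF Q) = false AND true = false
NOT (Q XOR (NOT (Q AND U) XOR NOT NOT ((T IFF Q) XOR T))) XOR (((R IFF (R OR T)) XOR U) AND (T IFF Q)) = true XOR false = true
U XOR (NOT (Q XOR (NOT (Q AND U) XOR NOT NOT ((T IFF Q) XOR T))) XOR (((R IFF (R OR T)) XOR U) AND (T IFF Q))) = false XOR true = true
R OR (U XOR (NOT (Q XOR (NOT (Q AND U) XOR NOT NOT ((T IFF Q) XOR T))) XOR (((R IFF (R OR T)) XOR U) AND (T IFF Q)))) = false OR true = true
T XOR U = true XOR false = true
(T XOR U) OR Q = true OR true = true
T XOR ((T XOR U) OR Q) = true XOR true = false
(R OR (U XOR (NOT (Q XOR (NOT (Q AND U) XOR NOT NOT ((T IFF Q) XOR T))) XOR (((R IFF (R OR T)) XOR U) AND (T IFF Q))))) XOR (T XOR ((T XOR U) OR Q)) = true XOR false = true

true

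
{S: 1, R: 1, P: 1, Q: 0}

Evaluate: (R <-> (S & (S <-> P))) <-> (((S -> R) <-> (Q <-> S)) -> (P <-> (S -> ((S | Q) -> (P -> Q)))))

1

S <-> P = 1 <-> 1 = 1
S & (S <-> P) = 1 & 1 = 1
R <-> (S & (S <-> P)) = 1 <-> 1 = 1
S -> R = 1 -> 1 = 1
Q <-> S = 0 <-> 1 = 0
(S -> R) <-> (Q <-> S) = 1 <-> 0 = 0
S | Q = 1 | 0 = 1
P -> Q = 1 -> 0 = 0
(S | Q) -> (P -> Q) = 1 -> 0 = 0
S -> ((S | Q) -> (P -> Q)) = 1 -> 0 = 0
P <-> (S -> ((S | Q) -> (P -> Q))) = 1 <-> 0 = 0
((S -> R) <-> (Q <-> S)) -> (P <-> (S -> ((S | Q) -> (P -> Q)))) = 0 -> 0 = 1
(R <-> (S & (S <-> P))) <-> (((S -> R) <-> (Q <-> S)) -> (P <-> (S -> ((S | Q) -> (P -> Q))))) = 1 <-> 1 = 1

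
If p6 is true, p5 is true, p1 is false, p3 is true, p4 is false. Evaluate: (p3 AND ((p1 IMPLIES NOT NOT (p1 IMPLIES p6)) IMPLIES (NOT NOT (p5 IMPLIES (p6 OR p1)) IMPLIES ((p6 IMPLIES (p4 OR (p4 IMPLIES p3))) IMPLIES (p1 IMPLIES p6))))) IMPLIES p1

F

p1 IMPLIES p6 = F IMPLIES T = T
NOT (p1 IMPLIES p6) = NOT T = F
NOT NOT (p1 IMPLIES p6) = NOT F = T
p1 IMPLIES NOT NOT (p1 IMPLIES p6) = F IMPLIES T = T
p6 OR p1 = T OR F = T
p5 IMPLIES (p6 OR p1) = T IMPLIES T = T
NOT (p5 IMPLIES (p6 OR p1)) = NOT T = F
NOT NOT (p5 IMPLIES (p6 OR p1)) = NOT F = T
p4 IMPLIES p3 = F IMPLIES T = T
p4 OR (p4 IMPLIES p3) = F OR T = T
p6 IMPLIES (p4 OR (p4 IMPLIES p3)) = T IMPLIES T = T
p1 IMPLIES p6 = F IMPLIES T = T
(p6 IMPLIES (p4 OR (p4 IMPLIES p3))) IMPLIES (p1 IMPLIES p6) = T IMPLIES T = T
NOT NOT (p5 IMPLIES (p6 OR p1)) IMPLIES ((p6 IMPLIES (p4 OR (p4 IMPLIES p3))) IMPLIES (p1 IMPLIES p6)) = T IMPLIES T = T
(p1 IMPLIES NOT NOT (p1 IMPLIES p6)) IMPLIES (NOT NOT (p5 IMPLIES (p6 OR p1)) IMPLIES ((p6 IMPLIES (p4 OR (p4 IMPLIES p3))) IMPLIES (p1 IMPLIES p6))) = T IMPLIES T = T
p3 AND ((p1 IMPLIES NOT NOT (p1 IMPLIES p6)) IMPLIES (NOT NOT (p5 IMPLIES (p6 OR p1)) IMPLIES ((p6 IMPLIES (p4 OR (p4 IMPLIES p3))) IMPLIES (p1 IMPLIES p6)))) = T AND T = T
(p3 AND ((p1 IMPLIES NOT NOT (p1 IMPLIES p6)) IMPLIES (NOT NOT (p5 IMPLIES (p6 OR p1)) IMPLIES ((p6 IMPLIES (p4 OR (p4 IMPLIES p3))) IMPLIES (p1 IMPLIES p6))))) IMPLIES p1 = T IMPLIES F = F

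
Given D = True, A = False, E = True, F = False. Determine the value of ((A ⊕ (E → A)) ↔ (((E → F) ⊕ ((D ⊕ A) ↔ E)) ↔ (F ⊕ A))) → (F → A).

E → A = True → False = False
A ⊕ (E → A) = False ⊕ False = False
E → F = True → False = False
D ⊕ A = True ⊕ False = True
(D ⊕ A) ↔ E = True ↔ True = True
(E → F) ⊕ ((D ⊕ A) ↔ E) = False ⊕ True = True
F ⊕ A = False ⊕ False = False
((E → F) ⊕ ((D ⊕ A) ↔ E)) ↔ (F ⊕ A) = True ↔ False = False
(A ⊕ (E → A)) ↔ (((E → F) ⊕ ((D ⊕ A) ↔ E)) ↔ (F ⊕ A)) = False ↔ False = True
F → A = False → False = True
((A ⊕ (E → A)) ↔ (((E → F) ⊕ ((D ⊕ A) ↔ E)) ↔ (F ⊕ A))) → (F → A) = True → True = True

True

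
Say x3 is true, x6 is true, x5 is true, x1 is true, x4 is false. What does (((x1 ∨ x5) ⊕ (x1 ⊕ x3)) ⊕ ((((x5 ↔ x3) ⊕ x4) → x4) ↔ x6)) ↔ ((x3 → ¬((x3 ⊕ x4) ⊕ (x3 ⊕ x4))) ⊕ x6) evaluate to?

False

x1 ∨ x5 = True ∨ True = True
x1 ⊕ x3 = True ⊕ True = False
(x1 ∨ x5) ⊕ (x1 ⊕ x3) = True ⊕ False = True
x5 ↔ x3 = True ↔ True = True
(x5 ↔ x3) ⊕ x4 = True ⊕ False = True
((x5 ↔ x3) ⊕ x4) → x4 = True → False = False
(((x5 ↔ x3) ⊕ x4) → x4) ↔ x6 = False ↔ True = False
((x1 ∨ x5) ⊕ (x1 ⊕ x3)) ⊕ ((((x5 ↔ x3) ⊕ x4) → x4) ↔ x6) = True ⊕ False = True
x3 ⊕ x4 = True ⊕ False = True
x3 ⊕ x4 = True ⊕ False = True
(x3 ⊕ x4) ⊕ (x3 ⊕ x4) = True ⊕ True = False
¬((x3 ⊕ x4) ⊕ (x3 ⊕ x4)) = ¬False = True
x3 → ¬((x3 ⊕ x4) ⊕ (x3 ⊕ x4)) = True → True = True
(x3 → ¬((x3 ⊕ x4) ⊕ (x3 ⊕ x4))) ⊕ x6 = True ⊕ True = False
(((x1 ∨ x5) ⊕ (x1 ⊕ x3)) ⊕ ((((x5 ↔ x3) ⊕ x4) → x4) ↔ x6)) ↔ ((x3 → ¬((x3 ⊕ x4) ⊕ (x3 ⊕ x4))) ⊕ x6) = True ↔ False = False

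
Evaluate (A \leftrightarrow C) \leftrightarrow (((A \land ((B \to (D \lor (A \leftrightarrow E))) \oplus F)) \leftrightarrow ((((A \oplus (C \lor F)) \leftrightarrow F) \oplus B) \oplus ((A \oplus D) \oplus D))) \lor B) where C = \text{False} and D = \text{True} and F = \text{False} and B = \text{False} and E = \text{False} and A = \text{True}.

\text{False}

A \leftrightarrow C = \text{True} \leftrightarrow \text{False} = \text{False}
A \leftrightarrow E = \text{True} \leftrightarrow \text{False} = \text{False}
D \lor (A \leftrightarrow E) = \text{True} \lor \text{False} = \text{True}
B \to (D \lor (A \leftrightarrow E)) = \text{False} \to \text{True} = \text{True}
(B \to (D \lor (A \leftrightarrow E))) \oplus F = \text{True} \oplus \text{False} = \text{True}
A \land ((B \to (D \lor (A \leftrightarrow E))) \oplus F) = \text{True} \land \text{True} = \text{True}
C \lor F = \text{False} \lor \text{False} = \text{False}
A \oplus (C \lor F) = \text{True} \oplus \text{False} = \text{True}
(A \oplus (C \lor F)) \leftrightarrow F = \text{True} \leftrightarrow \text{False} = \text{False}
((A \oplus (C \lor F)) \leftrightarrow F) \oplus B = \text{False} \oplus \text{False} = \text{False}
A \oplus D = \text{True} \oplus \text{True} = \text{False}
(A \oplus D) \oplus D = \text{False} \oplus \text{True} = \text{True}
(((A \oplus (C \lor F)) \leftrightarrow F) \oplus B) \oplus ((A \oplus D) \oplus D) = \text{False} \oplus \text{True} = \text{True}
(A \land ((B \to (D \lor (A \leftrightarrow E))) \oplus F)) \leftrightarrow ((((A \oplus (C \lor F)) \leftrightarrow F) \oplus B) \oplus ((A \oplus D) \oplus D)) = \text{True} \leftrightarrow \text{True} = \text{True}
((A \land ((B \to (D \lor (A \leftrightarrow E))) \oplus F)) \leftrightarrow ((((A \oplus (C \lor F)) \leftrightarrow F) \oplus B) \oplus ((A \oplus D) \oplus D))) \lor B = \text{True} \lor \text{False} = \text{True}
(A \leftrightarrow C) \leftrightarrow (((A \land ((B \to (D \lor (A \leftrightarrow E))) \oplus F)) \leftrightarrow ((((A \oplus (C \lor F)) \leftrightarrow F) \oplus B) \oplus ((A \oplus D) \oplus D))) \lor B) = \text{False} \leftrightarrow \text{True} = \text{False}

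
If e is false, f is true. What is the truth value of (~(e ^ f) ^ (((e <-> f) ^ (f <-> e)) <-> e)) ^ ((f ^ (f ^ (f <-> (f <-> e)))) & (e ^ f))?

1

e ^ f = 0 ^ 1 = 1
~(e ^ f) = ~1 = 0
e <-> f = 0 <-> 1 = 0
f <-> e = 1 <-> 0 = 0
(e <-> f) ^ (f <-> e) = 0 ^ 0 = 0
((e <-> f) ^ (f <-> e)) <-> e = 0 <-> 0 = 1
~(e ^ f) ^ (((e <-> f) ^ (f <-> e)) <-> e) = 0 ^ 1 = 1
f <-> e = 1 <-> 0 = 0
f <-> (f <-> e) = 1 <-> 0 = 0
f ^ (f <-> (f <-> e)) = 1 ^ 0 = 1
f ^ (f ^ (f <-> (f <-> e))) = 1 ^ 1 = 0
e ^ f = 0 ^ 1 = 1
(f ^ (f ^ (f <-> (f <-> e)))) & (e ^ f) = 0 & 1 = 0
(~(e ^ f) ^ (((e <-> f) ^ (f <-> e)) <-> e)) ^ ((f ^ (f ^ (f <-> (f <-> e)))) & (e ^ f)) = 1 ^ 0 = 1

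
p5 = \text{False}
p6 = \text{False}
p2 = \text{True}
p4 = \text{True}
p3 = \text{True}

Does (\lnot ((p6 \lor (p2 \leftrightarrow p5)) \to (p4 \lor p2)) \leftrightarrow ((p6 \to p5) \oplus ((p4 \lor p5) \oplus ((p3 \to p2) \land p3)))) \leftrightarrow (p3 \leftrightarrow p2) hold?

\text{False}

p2 \leftrightarrow p5 = \text{True} \leftrightarrow \text{False} = \text{False}
p6 \lor (p2 \leftrightarrow p5) = \text{False} \lor \text{False} = \text{False}
p4 \lor p2 = \text{True} \lor \text{True} = \text{True}
(p6 \lor (p2 \leftrightarrow p5)) \to (p4 \lor p2) = \text{False} \to \text{True} = \text{True}
\lnot ((p6 \lor (p2 \leftrightarrow p5)) \to (p4 \lor p2)) = \lnot \text{True} = \text{False}
p6 \to p5 = \text{False} \to \text{False} = \text{True}
p4 \lor p5 = \text{True} \lor \text{False} = \text{True}
p3 \to p2 = \text{True} \to \text{True} = \text{True}
(p3 \to p2) \land p3 = \text{True} \land \text{True} = \text{True}
(p4 \lor p5) \oplus ((p3 \to p2) \land p3) = \text{True} \oplus \text{True} = \text{False}
(p6 \to p5) \oplus ((p4 \lor p5) \oplus ((p3 \to p2) \land p3)) = \text{True} \oplus \text{False} = \text{True}
\lnot ((p6 \lor (p2 \leftrightarrow p5)) \to (p4 \lor p2)) \leftrightarrow ((p6 \to p5) \oplus ((p4 \lor p5) \oplus ((p3 \to p2) \land p3))) = \text{False} \leftrightarrow \text{True} = \text{False}
p3 \leftrightarrow p2 = \text{True} \leftrightarrow \text{True} = \text{True}
(\lnot ((p6 \lor (p2 \leftrightarrow p5)) \to (p4 \lor p2)) \leftrightarrow ((p6 \to p5) \oplus ((p4 \lor p5) \oplus ((p3 \to p2) \land p3)))) \leftrightarrow (p3 \leftrightarrow p2) = \text{False} \leftrightarrow \text{True} = \text{False}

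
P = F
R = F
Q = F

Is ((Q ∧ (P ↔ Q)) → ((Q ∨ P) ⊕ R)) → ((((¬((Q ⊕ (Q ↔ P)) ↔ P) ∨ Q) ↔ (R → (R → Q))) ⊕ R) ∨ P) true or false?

P ↔ Q = F ↔ F = T
Q ∧ (P ↔ Q) = F ∧ T = F
Q ∨ P = F ∨ F = F
(Q ∨ P) ⊕ R = F ⊕ F = F
(Q ∧ (P ↔ Q)) → ((Q ∨ P) ⊕ R) = F → F = T
Q ↔ P = F ↔ F = T
Q ⊕ (Q ↔ P) = F ⊕ T = T
(Q ⊕ (Q ↔ P)) ↔ P = T ↔ F = F
¬((Q ⊕ (Q ↔ P)) ↔ P) = ¬F = T
¬((Q ⊕ (Q ↔ P)) ↔ P) ∨ Q = T ∨ F = T
R → Q = F → F = T
R → (R → Q) = F → T = T
(¬((Q ⊕ (Q ↔ P)) ↔ P) ∨ Q) ↔ (R → (R → Q)) = T ↔ T = T
((¬((Q ⊕ (Q ↔ P)) ↔ P) ∨ Q) ↔ (R → (R → Q))) ⊕ R = T ⊕ F = T
(((¬((Q ⊕ (Q ↔ P)) ↔ P) ∨ Q) ↔ (R → (R → Q))) ⊕ R) ∨ P = T ∨ F = T
((Q ∧ (P ↔ Q)) → ((Q ∨ P) ⊕ R)) → ((((¬((Q ⊕ (Q ↔ P)) ↔ P) ∨ Q) ↔ (R → (R → Q))) ⊕ R) ∨ P) = T → T = T

T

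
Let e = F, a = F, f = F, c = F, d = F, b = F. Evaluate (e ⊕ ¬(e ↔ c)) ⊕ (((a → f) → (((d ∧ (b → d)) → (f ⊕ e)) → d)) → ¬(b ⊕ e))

T

e ↔ c = F ↔ F = T
¬(e ↔ c) = ¬T = F
e ⊕ ¬(e ↔ c) = F ⊕ F = F
a → f = F → F = T
b → d = F → F = T
d ∧ (b → d) = F ∧ T = F
f ⊕ e = F ⊕ F = F
(d ∧ (b → d)) → (f ⊕ e) = F → F = T
((d ∧ (b → d)) → (f ⊕ e)) → d = T → F = F
(a → f) → (((d ∧ (b → d)) → (f ⊕ e)) → d) = T → F = F
b ⊕ e = F ⊕ F = F
¬(b ⊕ e) = ¬F = T
((a → f) → (((d ∧ (b → d)) → (f ⊕ e)) → d)) → ¬(b ⊕ e) = F → T = T
(e ⊕ ¬(e ↔ c)) ⊕ (((a → f) → (((d ∧ (b → d)) → (f ⊕ e)) → d)) → ¬(b ⊕ e)) = F ⊕ T = T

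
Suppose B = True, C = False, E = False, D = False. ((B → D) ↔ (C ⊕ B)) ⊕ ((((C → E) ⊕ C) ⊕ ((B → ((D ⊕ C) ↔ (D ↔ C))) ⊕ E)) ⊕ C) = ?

B → D = True → False = False
C ⊕ B = False ⊕ True = True
(B → D) ↔ (C ⊕ B) = False ↔ True = False
C → E = False → False = True
(C → E) ⊕ C = True ⊕ False = True
D ⊕ C = False ⊕ False = False
D ↔ C = False ↔ False = True
(D ⊕ C) ↔ (D ↔ C) = False ↔ True = False
B → ((D ⊕ C) ↔ (D ↔ C)) = True → False = False
(B → ((D ⊕ C) ↔ (D ↔ C))) ⊕ E = False ⊕ False = False
((C → E) ⊕ C) ⊕ ((B → ((D ⊕ C) ↔ (D ↔ C))) ⊕ E) = True ⊕ False = True
(((C → E) ⊕ C) ⊕ ((B → ((D ⊕ C) ↔ (D ↔ C))) ⊕ E)) ⊕ C = True ⊕ False = True
((B → D) ↔ (C ⊕ B)) ⊕ ((((C → E) ⊕ C) ⊕ ((B → ((D ⊕ C) ↔ (D ↔ C))) ⊕ E)) ⊕ C) = False ⊕ True = True

True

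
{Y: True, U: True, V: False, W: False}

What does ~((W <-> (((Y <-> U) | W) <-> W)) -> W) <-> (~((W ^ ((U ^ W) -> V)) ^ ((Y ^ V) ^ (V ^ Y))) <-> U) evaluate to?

True

Substituting Y=True, U=True, V=False, W=False:
Y <-> U = True <-> True = True
(Y <-> U) | W = True | False = True
((Y <-> U) | W) <-> W = True <-> False = False
W <-> (((Y <-> U) | W) <-> W) = False <-> False = True
(W <-> (((Y <-> U) | W) <-> W)) -> W = True -> False = False
~((W <-> (((Y <-> U) | W) <-> W)) -> W) = ~False = True
U ^ W = True ^ False = True
(U ^ W) -> V = True -> False = False
W ^ ((U ^ W) -> V) = False ^ False = False
Y ^ V = True ^ False = True
V ^ Y = False ^ True = True
(Y ^ V) ^ (V ^ Y) = True ^ True = False
(W ^ ((U ^ W) -> V)) ^ ((Y ^ V) ^ (V ^ Y)) = False ^ False = False
~((W ^ ((U ^ W) -> V)) ^ ((Y ^ V) ^ (V ^ Y))) = ~False = True
~((W ^ ((U ^ W) -> V)) ^ ((Y ^ V) ^ (V ^ Y))) <-> U = True <-> True = True
~((W <-> (((Y <-> U) | W) <-> W)) -> W) <-> (~((W ^ ((U ^ W) -> V)) ^ ((Y ^ V) ^ (V ^ Y))) <-> U) = True <-> True = True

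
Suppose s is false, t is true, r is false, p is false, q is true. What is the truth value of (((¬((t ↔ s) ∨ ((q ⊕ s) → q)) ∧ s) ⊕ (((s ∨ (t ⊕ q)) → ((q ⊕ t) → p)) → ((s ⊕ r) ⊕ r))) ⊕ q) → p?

Substituting s=F, t=T, r=F, p=F, q=T:
t ↔ s = T ↔ F = F
q ⊕ s = T ⊕ F = T
(q ⊕ s) → q = T → T = T
(t ↔ s) ∨ ((q ⊕ s) → q) = F ∨ T = T
¬((t ↔ s) ∨ ((q ⊕ s) → q)) = ¬T = F
¬((t ↔ s) ∨ ((q ⊕ s) → q)) ∧ s = F ∧ F = F
t ⊕ q = T ⊕ T = F
s ∨ (t ⊕ q) = F ∨ F = F
q ⊕ t = T ⊕ T = F
(q ⊕ t) → p = F → F = T
(s ∨ (t ⊕ q)) → ((q ⊕ t) → p) = F → T = T
s ⊕ r = F ⊕ F = F
(s ⊕ r) ⊕ r = F ⊕ F = F
((s ∨ (t ⊕ q)) → ((q ⊕ t) → p)) → ((s ⊕ r) ⊕ r) = T → F = F
(¬((t ↔ s) ∨ ((q ⊕ s) → q)) ∧ s) ⊕ (((s ∨ (t ⊕ q)) → ((q ⊕ t) → p)) → ((s ⊕ r) ⊕ r)) = F ⊕ F = F
((¬((t ↔ s) ∨ ((q ⊕ s) → q)) ∧ s) ⊕ (((s ∨ (t ⊕ q)) → ((q ⊕ t) → p)) → ((s ⊕ r) ⊕ r))) ⊕ q = F ⊕ T = T
(((¬((t ↔ s) ∨ ((q ⊕ s) → q)) ∧ s) ⊕ (((s ∨ (t ⊕ q)) → ((q ⊕ t) → p)) → ((s ⊕ r) ⊕ r))) ⊕ q) → p = T → F = F

F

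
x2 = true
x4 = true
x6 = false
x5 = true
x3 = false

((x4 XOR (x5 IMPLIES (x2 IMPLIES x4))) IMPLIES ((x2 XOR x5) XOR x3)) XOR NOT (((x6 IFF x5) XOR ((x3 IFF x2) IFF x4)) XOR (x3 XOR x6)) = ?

Substituting x2=true, x4=true, x6=false, x5=true, x3=false:
x2 IMPLIES x4 = true IMPLIES true = true
x5 IMPLIES (x2 IMPLIES x4) = true IMPLIES true = true
x4 XOR (x5 IMPLIES (x2 IMPLIES x4)) = true XOR true = false
x2 XOR x5 = true XOR true = false
(x2 XOR x5) XOR x3 = false XOR false = false
(x4 XOR (x5 IMPLIES (x2 IMPLIES x4))) IMPLIES ((x2 XOR x5) XOR x3) = false IMPLIES false = true
x6 IFF x5 = false IFF true = false
x3 IFF x2 = false IFF true = false
(x3 IFF x2) IFF x4 = false IFF true = false
(x6 IFF x5) XOR ((x3 IFF x2) IFF x4) = false XOR false = false
x3 XOR x6 = false XOR false = false
((x6 IFF x5) XOR ((x3 IFF x2) IFF x4)) XOR (x3 XOR x6) = false XOR false = false
NOT (((x6 IFF x5) XOR ((x3 IFF x2) IFF x4)) XOR (x3 XOR x6)) = NOT false = true
((x4 XOR (x5 IMPLIES (x2 IMPLIES x4))) IMPLIES ((x2 XOR x5) XOR x3)) XOR NOT (((x6 IFF x5) XOR ((x3 IFF x2) IFF x4)) XOR (x3 XOR x6)) = true XOR true = false

false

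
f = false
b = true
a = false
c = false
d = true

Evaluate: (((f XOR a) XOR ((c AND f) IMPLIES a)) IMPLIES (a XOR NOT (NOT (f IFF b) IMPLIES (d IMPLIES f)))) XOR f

true

f XOR a = false XOR false = false
c AND f = false AND false = false
(c AND f) IMPLIES a = false IMPLIES false = true
(f XOR a) XOR ((c AND f) IMPLIES a) = false XOR true = true
f IFF b = false IFF true = false
NOT (f IFF b) = NOT false = true
d IMPLIES f = true IMPLIES false = false
NOT (f IFF b) IMPLIES (d IMPLIES f) = true IMPLIES false = false
NOT (NOT (f IFF b) IMPLIES (d IMPLIES f)) = NOT false = true
a XOR NOT (NOT (f IFF b) IMPLIES (d IMPLIES f)) = false XOR true = true
((f XOR a) XOR ((c AND f) IMPLIES a)) IMPLIES (a XOR NOT (NOT (f IFF b) IMPLIES (d IMPLIES f))) = true IMPLIES true = true
(((f XOR a) XOR ((c AND f) IMPLIES a)) IMPLIES (a XOR NOT (NOT (f IFF b) IMPLIES (d IMPLIES f)))) XOR f = true XOR false = true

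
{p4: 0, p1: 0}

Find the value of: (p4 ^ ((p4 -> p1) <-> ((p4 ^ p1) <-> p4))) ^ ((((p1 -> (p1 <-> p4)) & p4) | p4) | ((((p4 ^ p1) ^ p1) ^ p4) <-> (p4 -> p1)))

p4 -> p1 = 0 -> 0 = 1
p4 ^ p1 = 0 ^ 0 = 0
(p4 ^ p1) <-> p4 = 0 <-> 0 = 1
(p4 -> p1) <-> ((p4 ^ p1) <-> p4) = 1 <-> 1 = 1
p4 ^ ((p4 -> p1) <-> ((p4 ^ p1) <-> p4)) = 0 ^ 1 = 1
p1 <-> p4 = 0 <-> 0 = 1
p1 -> (p1 <-> p4) = 0 -> 1 = 1
(p1 -> (p1 <-> p4)) & p4 = 1 & 0 = 0
((p1 -> (p1 <-> p4)) & p4) | p4 = 0 | 0 = 0
p4 ^ p1 = 0 ^ 0 = 0
(p4 ^ p1) ^ p1 = 0 ^ 0 = 0
((p4 ^ p1) ^ p1) ^ p4 = 0 ^ 0 = 0
p4 -> p1 = 0 -> 0 = 1
(((p4 ^ p1) ^ p1) ^ p4) <-> (p4 -> p1) = 0 <-> 1 = 0
(((p1 -> (p1 <-> p4)) & p4) | p4) | ((((p4 ^ p1) ^ p1) ^ p4) <-> (p4 -> p1)) = 0 | 0 = 0
(p4 ^ ((p4 -> p1) <-> ((p4 ^ p1) <-> p4))) ^ ((((p1 -> (p1 <-> p4)) & p4) | p4) | ((((p4 ^ p1) ^ p1) ^ p4) <-> (p4 -> p1))) = 1 ^ 0 = 1

1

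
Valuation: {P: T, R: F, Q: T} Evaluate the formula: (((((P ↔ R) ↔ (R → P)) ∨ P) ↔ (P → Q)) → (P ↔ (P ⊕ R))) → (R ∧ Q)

F

Substituting P=T, R=F, Q=T:
P ↔ R = T ↔ F = F
R → P = F → T = T
(P ↔ R) ↔ (R → P) = F ↔ T = F
((P ↔ R) ↔ (R → P)) ∨ P = F ∨ T = T
P → Q = T → T = T
(((P ↔ R) ↔ (R → P)) ∨ P) ↔ (P → Q) = T ↔ T = T
P ⊕ R = T ⊕ F = T
P ↔ (P ⊕ R) = T ↔ T = T
((((P ↔ R) ↔ (R → P)) ∨ P) ↔ (P → Q)) → (P ↔ (P ⊕ R)) = T → T = T
R ∧ Q = F ∧ T = F
(((((P ↔ R) ↔ (R → P)) ∨ P) ↔ (P → Q)) → (P ↔ (P ⊕ R))) → (R ∧ Q) = T → F = F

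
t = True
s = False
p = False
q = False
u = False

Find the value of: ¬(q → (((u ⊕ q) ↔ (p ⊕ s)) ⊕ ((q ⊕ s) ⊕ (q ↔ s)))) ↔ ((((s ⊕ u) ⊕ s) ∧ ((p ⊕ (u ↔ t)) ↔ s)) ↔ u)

False

u ⊕ q = False ⊕ False = False
p ⊕ s = False ⊕ False = False
(u ⊕ q) ↔ (p ⊕ s) = False ↔ False = True
q ⊕ s = False ⊕ False = False
q ↔ s = False ↔ False = True
(q ⊕ s) ⊕ (q ↔ s) = False ⊕ True = True
((u ⊕ q) ↔ (p ⊕ s)) ⊕ ((q ⊕ s) ⊕ (q ↔ s)) = True ⊕ True = False
q → (((u ⊕ q) ↔ (p ⊕ s)) ⊕ ((q ⊕ s) ⊕ (q ↔ s))) = False → False = True
¬(q → (((u ⊕ q) ↔ (p ⊕ s)) ⊕ ((q ⊕ s) ⊕ (q ↔ s)))) = ¬True = False
s ⊕ u = False ⊕ False = False
(s ⊕ u) ⊕ s = False ⊕ False = False
u ↔ t = False ↔ True = False
p ⊕ (u ↔ t) = False ⊕ False = False
(p ⊕ (u ↔ t)) ↔ s = False ↔ False = True
((s ⊕ u) ⊕ s) ∧ ((p ⊕ (u ↔ t)) ↔ s) = False ∧ True = False
(((s ⊕ u) ⊕ s) ∧ ((p ⊕ (u ↔ t)) ↔ s)) ↔ u = False ↔ False = True
¬(q → (((u ⊕ q) ↔ (p ⊕ s)) ⊕ ((q ⊕ s) ⊕ (q ↔ s)))) ↔ ((((s ⊕ u) ⊕ s) ∧ ((p ⊕ (u ↔ t)) ↔ s)) ↔ u) = False ↔ True = False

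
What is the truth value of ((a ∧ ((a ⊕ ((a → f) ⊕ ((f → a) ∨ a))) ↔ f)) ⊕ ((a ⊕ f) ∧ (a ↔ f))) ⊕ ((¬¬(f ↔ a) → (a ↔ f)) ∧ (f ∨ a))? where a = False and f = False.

a → f = False → False = True
f → a = False → False = True
(f → a) ∨ a = True ∨ False = True
(a → f) ⊕ ((f → a) ∨ a) = True ⊕ True = False
a ⊕ ((a → f) ⊕ ((f → a) ∨ a)) = False ⊕ False = False
(a ⊕ ((a → f) ⊕ ((f → a) ∨ a))) ↔ f = False ↔ False = True
a ∧ ((a ⊕ ((a → f) ⊕ ((f → a) ∨ a))) ↔ f) = False ∧ True = False
a ⊕ f = False ⊕ False = False
a ↔ f = False ↔ False = True
(a ⊕ f) ∧ (a ↔ f) = False ∧ True = False
(a ∧ ((a ⊕ ((a → f) ⊕ ((f → a) ∨ a))) ↔ f)) ⊕ ((a ⊕ f) ∧ (a ↔ f)) = False ⊕ False = False
f ↔ a = False ↔ False = True
¬(f ↔ a) = ¬True = False
¬¬(f ↔ a) = ¬False = True
a ↔ f = False ↔ False = True
¬¬(f ↔ a) → (a ↔ f) = True → True = True
f ∨ a = False ∨ False = False
(¬¬(f ↔ a) → (a ↔ f)) ∧ (f ∨ a) = True ∧ False = False
((a ∧ ((a ⊕ ((a → f) ⊕ ((f → a) ∨ a))) ↔ f)) ⊕ ((a ⊕ f) ∧ (a ↔ f))) ⊕ ((¬¬(f ↔ a) → (a ↔ f)) ∧ (f ∨ a)) = False ⊕ False = False

False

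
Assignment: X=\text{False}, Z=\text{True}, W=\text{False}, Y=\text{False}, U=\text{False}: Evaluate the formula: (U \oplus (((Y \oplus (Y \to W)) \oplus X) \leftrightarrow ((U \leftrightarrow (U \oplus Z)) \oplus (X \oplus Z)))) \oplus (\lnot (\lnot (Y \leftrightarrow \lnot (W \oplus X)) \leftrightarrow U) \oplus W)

\text{False}

Y \to W = \text{False} \to \text{False} = \text{True}
Y \oplus (Y \to W) = \text{False} \oplus \text{True} = \text{True}
(Y \oplus (Y \to W)) \oplus X = \text{True} \oplus \text{False} = \text{True}
U \oplus Z = \text{False} \oplus \text{True} = \text{True}
U \leftrightarrow (U \oplus Z) = \text{False} \leftrightarrow \text{True} = \text{False}
X \oplus Z = \text{False} \oplus \text{True} = \text{True}
(U \leftrightarrow (U \oplus Z)) \oplus (X \oplus Z) = \text{False} \oplus \text{True} = \text{True}
((Y \oplus (Y \to W)) \oplus X) \leftrightarrow ((U \leftrightarrow (U \oplus Z)) \oplus (X \oplus Z)) = \text{True} \leftrightarrow \text{True} = \text{True}
U \oplus (((Y \oplus (Y \to W)) \oplus X) \leftrightarrow ((U \leftrightarrow (U \oplus Z)) \oplus (X \oplus Z))) = \text{False} \oplus \text{True} = \text{True}
W \oplus X = \text{False} \oplus \text{False} = \text{False}
\lnot (W \oplus X) = \lnot \text{False} = \text{True}
Y \leftrightarrow \lnot (W \oplus X) = \text{False} \leftrightarrow \text{True} = \text{False}
\lnot (Y \leftrightarrow \lnot (W \oplus X)) = \lnot \text{False} = \text{True}
\lnot (Y \leftrightarrow \lnot (W \oplus X)) \leftrightarrow U = \text{True} \leftrightarrow \text{False} = \text{False}
\lnot (\lnot (Y \leftrightarrow \lnot (W \oplus X)) \leftrightarrow U) = \lnot \text{False} = \text{True}
\lnot (\lnot (Y \leftrightarrow \lnot (W \oplus X)) \leftrightarrow U) \oplus W = \text{True} \oplus \text{False} = \text{True}
(U \oplus (((Y \oplus (Y \to W)) \oplus X) \leftrightarrow ((U \leftrightarrow (U \oplus Z)) \oplus (X \oplus Z)))) \oplus (\lnot (\lnot (Y \leftrightarrow \lnot (W \oplus X)) \leftrightarrow U) \oplus W) = \text{True} \oplus \text{True} = \text{False}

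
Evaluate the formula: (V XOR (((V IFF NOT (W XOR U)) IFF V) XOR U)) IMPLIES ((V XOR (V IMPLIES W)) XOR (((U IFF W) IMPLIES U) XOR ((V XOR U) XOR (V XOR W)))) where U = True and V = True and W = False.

True

W XOR U = False XOR True = True
NOT (W XOR U) = NOT True = False
V IFF NOT (W XOR U) = True IFF False = False
(V IFF NOT (W XOR U)) IFF V = False IFF True = False
((V IFF NOT (W XOR U)) IFF V) XOR U = False XOR True = True
V XOR (((V IFF NOT (W XOR U)) IFF V) XOR U) = True XOR True = False
V IMPLIES W = True IMPLIES False = False
V XOR (V IMPLIES W) = True XOR False = True
U IFF W = True IFF False = False
(U IFF W) IMPLIES U = False IMPLIES True = True
V XOR U = True XOR True = False
V XOR W = True XOR False = True
(V XOR U) XOR (V XOR W) = False XOR True = True
((U IFF W) IMPLIES U) XOR ((V XOR U) XOR (V XOR W)) = True XOR True = False
(V XOR (V IMPLIES W)) XOR (((U IFF W) IMPLIES U) XOR ((V XOR U) XOR (V XOR W))) = True XOR False = True
(V XOR (((V IFF NOT (W XOR U)) IFF V) XOR U)) IMPLIES ((V XOR (V IMPLIES W)) XOR (((U IFF W) IMPLIES U) XOR ((V XOR U) XOR (V XOR W)))) = False IMPLIES True = True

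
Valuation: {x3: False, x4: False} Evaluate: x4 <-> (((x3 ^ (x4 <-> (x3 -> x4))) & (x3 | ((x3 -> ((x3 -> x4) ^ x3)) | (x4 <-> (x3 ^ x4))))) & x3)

x3 -> x4 = False -> False = True
x4 <-> (x3 -> x4) = False <-> True = False
x3 ^ (x4 <-> (x3 -> x4)) = False ^ False = False
x3 -> x4 = False -> False = True
(x3 -> x4) ^ x3 = True ^ False = True
x3 -> ((x3 -> x4) ^ x3) = False -> True = True
x3 ^ x4 = False ^ False = False
x4 <-> (x3 ^ x4) = False <-> False = True
(x3 -> ((x3 -> x4) ^ x3)) | (x4 <-> (x3 ^ x4)) = True | True = True
x3 | ((x3 -> ((x3 -> x4) ^ x3)) | (x4 <-> (x3 ^ x4))) = False | True = True
(x3 ^ (x4 <-> (x3 -> x4))) & (x3 | ((x3 -> ((x3 -> x4) ^ x3)) | (x4 <-> (x3 ^ x4)))) = False & True = False
((x3 ^ (x4 <-> (x3 -> x4))) & (x3 | ((x3 -> ((x3 -> x4) ^ x3)) | (x4 <-> (x3 ^ x4))))) & x3 = False & False = False
x4 <-> (((x3 ^ (x4 <-> (x3 -> x4))) & (x3 | ((x3 -> ((x3 -> x4) ^ x3)) | (x4 <-> (x3 ^ x4))))) & x3) = False <-> False = True

True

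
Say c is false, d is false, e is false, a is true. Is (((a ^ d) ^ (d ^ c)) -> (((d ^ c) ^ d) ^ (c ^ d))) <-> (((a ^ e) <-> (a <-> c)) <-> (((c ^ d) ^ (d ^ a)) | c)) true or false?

a ^ d = True ^ False = True
d ^ c = False ^ False = False
(a ^ d) ^ (d ^ c) = True ^ False = True
d ^ c = False ^ False = False
(d ^ c) ^ d = False ^ False = False
c ^ d = False ^ False = False
((d ^ c) ^ d) ^ (c ^ d) = False ^ False = False
((a ^ d) ^ (d ^ c)) -> (((d ^ c) ^ d) ^ (c ^ d)) = True -> False = False
a ^ e = True ^ False = True
a <-> c = True <-> False = False
(a ^ e) <-> (a <-> c) = True <-> False = False
c ^ d = False ^ False = False
d ^ a = False ^ True = True
(c ^ d) ^ (d ^ a) = False ^ True = True
((c ^ d) ^ (d ^ a)) | c = True | False = True
((a ^ e) <-> (a <-> c)) <-> (((c ^ d) ^ (d ^ a)) | c) = False <-> True = False
(((a ^ d) ^ (d ^ c)) -> (((d ^ c) ^ d) ^ (c ^ d))) <-> (((a ^ e) <-> (a <-> c)) <-> (((c ^ d) ^ (d ^ a)) | c)) = False <-> False = True

True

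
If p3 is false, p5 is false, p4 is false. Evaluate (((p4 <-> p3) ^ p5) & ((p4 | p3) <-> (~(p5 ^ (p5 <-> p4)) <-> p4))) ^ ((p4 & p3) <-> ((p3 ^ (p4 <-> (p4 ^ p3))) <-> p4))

Substituting p3=False, p5=False, p4=False:
p4 <-> p3 = False <-> False = True
(p4 <-> p3) ^ p5 = True ^ False = True
p4 | p3 = False | False = False
p5 <-> p4 = False <-> False = True
p5 ^ (p5 <-> p4) = False ^ True = True
~(p5 ^ (p5 <-> p4)) = ~True = False
~(p5 ^ (p5 <-> p4)) <-> p4 = False <-> False = True
(p4 | p3) <-> (~(p5 ^ (p5 <-> p4)) <-> p4) = False <-> True = False
((p4 <-> p3) ^ p5) & ((p4 | p3) <-> (~(p5 ^ (p5 <-> p4)) <-> p4)) = True & False = False
p4 & p3 = False & False = False
p4 ^ p3 = False ^ False = False
p4 <-> (p4 ^ p3) = False <-> False = True
p3 ^ (p4 <-> (p4 ^ p3)) = False ^ True = True
(p3 ^ (p4 <-> (p4 ^ p3))) <-> p4 = True <-> False = False
(p4 & p3) <-> ((p3 ^ (p4 <-> (p4 ^ p3))) <-> p4) = False <-> False = True
(((p4 <-> p3) ^ p5) & ((p4 | p3) <-> (~(p5 ^ (p5 <-> p4)) <-> p4))) ^ ((p4 & p3) <-> ((p3 ^ (p4 <-> (p4 ^ p3))) <-> p4)) = False ^ True = True

True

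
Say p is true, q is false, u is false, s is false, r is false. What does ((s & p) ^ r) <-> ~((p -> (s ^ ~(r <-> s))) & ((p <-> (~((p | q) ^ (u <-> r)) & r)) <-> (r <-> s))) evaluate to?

Substituting p=T, q=F, u=F, s=F, r=F:
s & p = F & T = F
(s & p) ^ r = F ^ F = F
r <-> s = F <-> F = T
~(r <-> s) = ~T = F
s ^ ~(r <-> s) = F ^ F = F
p -> (s ^ ~(r <-> s)) = T -> F = F
p | q = T | F = T
u <-> r = F <-> F = T
(p | q) ^ (u <-> r) = T ^ T = F
~((p | q) ^ (u <-> r)) = ~F = T
~((p | q) ^ (u <-> r)) & r = T & F = F
p <-> (~((p | q) ^ (u <-> r)) & r) = T <-> F = F
r <-> s = F <-> F = T
(p <-> (~((p | q) ^ (u <-> r)) & r)) <-> (r <-> s) = F <-> T = F
(p -> (s ^ ~(r <-> s))) & ((p <-> (~((p | q) ^ (u <-> r)) & r)) <-> (r <-> s)) = F & F = F
~((p -> (s ^ ~(r <-> s))) & ((p <-> (~((p | q) ^ (u <-> r)) & r)) <-> (r <-> s))) = ~F = T
((s & p) ^ r) <-> ~((p -> (s ^ ~(r <-> s))) & ((p <-> (~((p | q) ^ (u <-> r)) & r)) <-> (r <-> s))) = F <-> T = F

F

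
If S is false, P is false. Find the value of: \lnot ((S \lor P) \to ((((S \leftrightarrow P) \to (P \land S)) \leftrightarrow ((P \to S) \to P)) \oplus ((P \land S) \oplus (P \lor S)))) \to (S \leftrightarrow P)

S \lor P = F \lor F = F
S \leftrightarrow P = F \leftrightarrow F = T
P \land S = F \land F = F
(S \leftrightarrow P) \to (P \land S) = T \to F = F
P \to S = F \to F = T
(P \to S) \to P = T \to F = F
((S \leftrightarrow P) \to (P \land S)) \leftrightarrow ((P \to S) \to P) = F \leftrightarrow F = T
P \land S = F \land F = F
P \lor S = F \lor F = F
(P \land S) \oplus (P \lor S) = F \oplus F = F
(((S \leftrightarrow P) \to (P \land S)) \leftrightarrow ((P \to S) \to P)) \oplus ((P \land S) \oplus (P \lor S)) = T \oplus F = T
(S \lor P) \to ((((S \leftrightarrow P) \to (P \land S)) \leftrightarrow ((P \to S) \to P)) \oplus ((P \land S) \oplus (P \lor S))) = F \to T = T
\lnot ((S \lor P) \to ((((S \leftrightarrow P) \to (P \land S)) \leftrightarrow ((P \to S) \to P)) \oplus ((P \land S) \oplus (P \lor S)))) = \lnot T = F
S \leftrightarrow P = F \leftrightarrow F = T
\lnot ((S \lor P) \to ((((S \leftrightarrow P) \to (P \land S)) \leftrightarrow ((P \to S) \to P)) \oplus ((P \land S) \oplus (P \lor S)))) \to (S \leftrightarrow P) = F \to T = T

T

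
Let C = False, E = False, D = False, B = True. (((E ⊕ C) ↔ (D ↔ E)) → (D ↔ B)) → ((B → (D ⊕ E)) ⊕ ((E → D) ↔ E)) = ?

E ⊕ C = False ⊕ False = False
D ↔ E = False ↔ False = True
(E ⊕ C) ↔ (D ↔ E) = False ↔ True = False
D ↔ B = False ↔ True = False
((E ⊕ C) ↔ (D ↔ E)) → (D ↔ B) = False → False = True
D ⊕ E = False ⊕ False = False
B → (D ⊕ E) = True → False = False
E → D = False → False = True
(E → D) ↔ E = True ↔ False = False
(B → (D ⊕ E)) ⊕ ((E → D) ↔ E) = False ⊕ False = False
(((E ⊕ C) ↔ (D ↔ E)) → (D ↔ B)) → ((B → (D ⊕ E)) ⊕ ((E → D) ↔ E)) = True → False = False

False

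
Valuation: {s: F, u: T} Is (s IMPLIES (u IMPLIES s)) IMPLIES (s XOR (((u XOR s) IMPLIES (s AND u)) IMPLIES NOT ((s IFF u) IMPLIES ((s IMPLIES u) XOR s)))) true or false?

u IMPLIES s = T IMPLIES F = F
s IMPLIES (u IMPLIES s) = F IMPLIES F = T
u XOR s = T XOR F = T
s AND u = F AND T = F
(u XOR s) IMPLIES (s AND u) = T IMPLIES F = F
s IFF u = F IFF T = F
s IMPLIES u = F IMPLIES T = T
(s IMPLIES u) XOR s = T XOR F = T
(s IFF u) IMPLIES ((s IMPLIES u) XOR s) = F IMPLIES T = T
NOT ((s IFF u) IMPLIES ((s IMPLIES u) XOR s)) = NOT T = F
((u XOR s) IMPLIES (s AND u)) IMPLIES NOT ((s IFF u) IMPLIES ((s IMPLIES u) XOR s)) = F IMPLIES F = T
s XOR (((u XOR s) IMPLIES (s AND u)) IMPLIES NOT ((s IFF u) IMPLIES ((s IMPLIES u) XOR s))) = F XOR T = T
(s IMPLIES (u IMPLIES s)) IMPLIES (s XOR (((u XOR s) IMPLIES (s AND u)) IMPLIES NOT ((s IFF u) IMPLIES ((s IMPLIES u) XOR s)))) = T IMPLIES T = T

T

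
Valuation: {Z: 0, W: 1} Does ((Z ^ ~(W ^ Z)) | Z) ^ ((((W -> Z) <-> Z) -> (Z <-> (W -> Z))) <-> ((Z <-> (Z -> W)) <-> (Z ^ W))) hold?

0

W ^ Z = 1 ^ 0 = 1
~(W ^ Z) = ~1 = 0
Z ^ ~(W ^ Z) = 0 ^ 0 = 0
(Z ^ ~(W ^ Z)) | Z = 0 | 0 = 0
W -> Z = 1 -> 0 = 0
(W -> Z) <-> Z = 0 <-> 0 = 1
W -> Z = 1 -> 0 = 0
Z <-> (W -> Z) = 0 <-> 0 = 1
((W -> Z) <-> Z) -> (Z <-> (W -> Z)) = 1 -> 1 = 1
Z -> W = 0 -> 1 = 1
Z <-> (Z -> W) = 0 <-> 1 = 0
Z ^ W = 0 ^ 1 = 1
(Z <-> (Z -> W)) <-> (Z ^ W) = 0 <-> 1 = 0
(((W -> Z) <-> Z) -> (Z <-> (W -> Z))) <-> ((Z <-> (Z -> W)) <-> (Z ^ W)) = 1 <-> 0 = 0
((Z ^ ~(W ^ Z)) | Z) ^ ((((W -> Z) <-> Z) -> (Z <-> (W -> Z))) <-> ((Z <-> (Z -> W)) <-> (Z ^ W))) = 0 ^ 0 = 0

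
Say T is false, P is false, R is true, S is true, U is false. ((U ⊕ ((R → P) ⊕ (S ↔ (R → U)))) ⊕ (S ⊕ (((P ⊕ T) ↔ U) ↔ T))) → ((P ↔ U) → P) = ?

False

Substituting T=False, P=False, R=True, S=True, U=False:
R → P = True → False = False
R → U = True → False = False
S ↔ (R → U) = True ↔ False = False
(R → P) ⊕ (S ↔ (R → U)) = False ⊕ False = False
U ⊕ ((R → P) ⊕ (S ↔ (R → U))) = False ⊕ False = False
P ⊕ T = False ⊕ False = False
(P ⊕ T) ↔ U = False ↔ False = True
((P ⊕ T) ↔ U) ↔ T = True ↔ False = False
S ⊕ (((P ⊕ T) ↔ U) ↔ T) = True ⊕ False = True
(U ⊕ ((R → P) ⊕ (S ↔ (R → U)))) ⊕ (S ⊕ (((P ⊕ T) ↔ U) ↔ T)) = False ⊕ True = True
P ↔ U = False ↔ False = True
(P ↔ U) → P = True → False = False
((U ⊕ ((R → P) ⊕ (S ↔ (R → U)))) ⊕ (S ⊕ (((P ⊕ T) ↔ U) ↔ T))) → ((P ↔ U) → P) = True → False = False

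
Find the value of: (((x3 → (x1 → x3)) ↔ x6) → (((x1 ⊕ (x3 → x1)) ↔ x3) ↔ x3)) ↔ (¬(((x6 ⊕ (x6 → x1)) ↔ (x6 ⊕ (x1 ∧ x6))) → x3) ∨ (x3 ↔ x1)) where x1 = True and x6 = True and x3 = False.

Substituting x1=True, x6=True, x3=False:
x1 → x3 = True → False = False
x3 → (x1 → x3) = False → False = True
(x3 → (x1 → x3)) ↔ x6 = True ↔ True = True
x3 → x1 = False → True = True
x1 ⊕ (x3 → x1) = True ⊕ True = False
(x1 ⊕ (x3 → x1)) ↔ x3 = False ↔ False = True
((x1 ⊕ (x3 → x1)) ↔ x3) ↔ x3 = True ↔ False = False
((x3 → (x1 → x3)) ↔ x6) → (((x1 ⊕ (x3 → x1)) ↔ x3) ↔ x3) = True → False = False
x6 → x1 = True → True = True
x6 ⊕ (x6 → x1) = True ⊕ True = False
x1 ∧ x6 = True ∧ True = True
x6 ⊕ (x1 ∧ x6) = True ⊕ True = False
(x6 ⊕ (x6 → x1)) ↔ (x6 ⊕ (x1 ∧ x6)) = False ↔ False = True
((x6 ⊕ (x6 → x1)) ↔ (x6 ⊕ (x1 ∧ x6))) → x3 = True → False = False
¬(((x6 ⊕ (x6 → x1)) ↔ (x6 ⊕ (x1 ∧ x6))) → x3) = ¬False = True
x3 ↔ x1 = False ↔ True = False
¬(((x6 ⊕ (x6 → x1)) ↔ (x6 ⊕ (x1 ∧ x6))) → x3) ∨ (x3 ↔ x1) = True ∨ False = True
(((x3 → (x1 → x3)) ↔ x6) → (((x1 ⊕ (x3 → x1)) ↔ x3) ↔ x3)) ↔ (¬(((x6 ⊕ (x6 → x1)) ↔ (x6 ⊕ (x1 ∧ x6))) → x3) ∨ (x3 ↔ x1)) = False ↔ True = False

False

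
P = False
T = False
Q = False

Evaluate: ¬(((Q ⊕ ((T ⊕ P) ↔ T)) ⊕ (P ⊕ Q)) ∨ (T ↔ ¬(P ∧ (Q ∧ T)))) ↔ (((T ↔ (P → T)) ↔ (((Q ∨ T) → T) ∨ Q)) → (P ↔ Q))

T ⊕ P = False ⊕ False = False
(T ⊕ P) ↔ T = False ↔ False = True
Q ⊕ ((T ⊕ P) ↔ T) = False ⊕ True = True
P ⊕ Q = False ⊕ False = False
(Q ⊕ ((T ⊕ P) ↔ T)) ⊕ (P ⊕ Q) = True ⊕ False = True
Q ∧ T = False ∧ False = False
P ∧ (Q ∧ T) = False ∧ False = False
¬(P ∧ (Q ∧ T)) = ¬False = True
T ↔ ¬(P ∧ (Q ∧ T)) = False ↔ True = False
((Q ⊕ ((T ⊕ P) ↔ T)) ⊕ (P ⊕ Q)) ∨ (T ↔ ¬(P ∧ (Q ∧ T))) = True ∨ False = True
¬(((Q ⊕ ((T ⊕ P) ↔ T)) ⊕ (P ⊕ Q)) ∨ (T ↔ ¬(P ∧ (Q ∧ T)))) = ¬True = False
P → T = False → False = True
T ↔ (P → T) = False ↔ True = False
Q ∨ T = False ∨ False = False
(Q ∨ T) → T = False → False = True
((Q ∨ T) → T) ∨ Q = True ∨ False = True
(T ↔ (P → T)) ↔ (((Q ∨ T) → T) ∨ Q) = False ↔ True = False
P ↔ Q = False ↔ False = True
((T ↔ (P → T)) ↔ (((Q ∨ T) → T) ∨ Q)) → (P ↔ Q) = False → True = True
¬(((Q ⊕ ((T ⊕ P) ↔ T)) ⊕ (P ⊕ Q)) ∨ (T ↔ ¬(P ∧ (Q ∧ T)))) ↔ (((T ↔ (P → T)) ↔ (((Q ∨ T) → T) ∨ Q)) → (P ↔ Q)) = False ↔ True = False

False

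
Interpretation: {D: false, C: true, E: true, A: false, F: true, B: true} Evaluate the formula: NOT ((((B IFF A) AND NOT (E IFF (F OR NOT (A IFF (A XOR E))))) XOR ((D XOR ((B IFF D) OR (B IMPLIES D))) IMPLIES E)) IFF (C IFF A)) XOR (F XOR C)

B IFF A = true IFF false = false
A XOR E = false XOR true = true
A IFF (A XOR E) = false IFF true = false
NOT (A IFF (A XOR E)) = NOT false = true
F OR NOT (A IFF (A XOR E)) = true OR true = true
E IFF (F OR NOT (A IFF (A XOR E))) = true IFF true = true
NOT (E IFF (F OR NOT (A IFF (A XOR E)))) = NOT true = false
(B IFF A) AND NOT (E IFF (F OR NOT (A IFF (A XOR E)))) = false AND false = false
B IFF D = true IFF false = false
B IMPLIES D = true IMPLIES false = false
(B IFF D) OR (B IMPLIES D) = false OR false = false
D XOR ((B IFF D) OR (B IMPLIES D)) = false XOR false = false
(D XOR ((B IFF D) OR (B IMPLIES D))) IMPLIES E = false IMPLIES true = true
((B IFF A) AND NOT (E IFF (F OR NOT (A IFF (A XOR E))))) XOR ((D XOR ((B IFF D) OR (B IMPLIES D))) IMPLIES E) = false XOR true = true
C IFF A = true IFF false = false
(((B IFF A) AND NOT (E IFF (F OR NOT (A IFF (A XOR E))))) XOR ((D XOR ((B IFF D) OR (B IMPLIES D))) IMPLIES E)) IFF (C IFF A) = true IFF false = false
NOT ((((B IFF A) AND NOT (E IFF (F OR NOT (A IFF (A XOR E))))) XOR ((D XOR ((B IFF D) OR (B IMPLIES D))) IMPLIES E)) IFF (C IFF A)) = NOT false = true
F XOR C = true XOR true = false
NOT ((((B IFF A) AND NOT (E IFF (F OR NOT (A IFF (A XOR E))))) XOR ((D XOR ((B IFF D) OR (B IMPLIES D))) IMPLIES E)) IFF (C IFF A)) XOR (F XOR C) = true XOR false = true

true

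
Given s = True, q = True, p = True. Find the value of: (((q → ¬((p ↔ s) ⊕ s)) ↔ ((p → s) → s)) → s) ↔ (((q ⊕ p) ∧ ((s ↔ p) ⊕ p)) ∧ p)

False

Substituting s=True, q=True, p=True:
p ↔ s = True ↔ True = True
(p ↔ s) ⊕ s = True ⊕ True = False
¬((p ↔ s) ⊕ s) = ¬False = True
q → ¬((p ↔ s) ⊕ s) = True → True = True
p → s = True → True = True
(p → s) → s = True → True = True
(q → ¬((p ↔ s) ⊕ s)) ↔ ((p → s) → s) = True ↔ True = True
((q → ¬((p ↔ s) ⊕ s)) ↔ ((p → s) → s)) → s = True → True = True
q ⊕ p = True ⊕ True = False
s ↔ p = True ↔ True = True
(s ↔ p) ⊕ p = True ⊕ True = False
(q ⊕ p) ∧ ((s ↔ p) ⊕ p) = False ∧ False = False
((q ⊕ p) ∧ ((s ↔ p) ⊕ p)) ∧ p = False ∧ True = False
(((q → ¬((p ↔ s) ⊕ s)) ↔ ((p → s) → s)) → s) ↔ (((q ⊕ p) ∧ ((s ↔ p) ⊕ p)) ∧ p) = True ↔ False = False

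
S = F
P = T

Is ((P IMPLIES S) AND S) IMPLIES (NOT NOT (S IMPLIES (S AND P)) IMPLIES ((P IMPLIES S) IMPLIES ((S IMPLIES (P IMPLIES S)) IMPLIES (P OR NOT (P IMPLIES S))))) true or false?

P IMPLIES S = T IMPLIES F = F
(P IMPLIES S) AND S = F AND F = F
S AND P = F AND T = F
S IMPLIES (S AND P) = F IMPLIES F = T
NOT (S IMPLIES (S AND P)) = NOT T = F
NOT NOT (S IMPLIES (S AND P)) = NOT F = T
P IMPLIES S = T IMPLIES F = F
P IMPLIES S = T IMPLIES F = F
S IMPLIES (P IMPLIES S) = F IMPLIES F = T
P IMPLIES S = T IMPLIES F = F
NOT (P IMPLIES S) = NOT F = T
P OR NOT (P IMPLIES S) = T OR T = T
(S IMPLIES (P IMPLIES S)) IMPLIES (P OR NOT (P IMPLIES S)) = T IMPLIES T = T
(P IMPLIES S) IMPLIES ((S IMPLIES (P IMPLIES S)) IMPLIES (P OR NOT (P IMPLIES S))) = F IMPLIES T = T
NOT NOT (S IMPLIES (S AND P)) IMPLIES ((P IMPLIES S) IMPLIES ((S IMPLIES (P IMPLIES S)) IMPLIES (P OR NOT (P IMPLIES S)))) = T IMPLIES T = T
((P IMPLIES S) AND S) IMPLIES (NOT NOT (S IMPLIES (S AND P)) IMPLIES ((P IMPLIES S) IMPLIES ((S IMPLIES (P IMPLIES S)) IMPLIES (P OR NOT (P IMPLIES S))))) = F IMPLIES T = T

T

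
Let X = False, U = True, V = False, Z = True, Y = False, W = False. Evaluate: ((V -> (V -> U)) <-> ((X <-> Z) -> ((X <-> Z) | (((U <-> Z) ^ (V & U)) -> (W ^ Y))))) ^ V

Substituting X=False, U=True, V=False, Z=True, Y=False, W=False:
V -> U = False -> True = True
V -> (V -> U) = False -> True = True
X <-> Z = False <-> True = False
X <-> Z = False <-> True = False
U <-> Z = True <-> True = True
V & U = False & True = False
(U <-> Z) ^ (V & U) = True ^ False = True
W ^ Y = False ^ False = False
((U <-> Z) ^ (V & U)) -> (W ^ Y) = True -> False = False
(X <-> Z) | (((U <-> Z) ^ (V & U)) -> (W ^ Y)) = False | False = False
(X <-> Z) -> ((X <-> Z) | (((U <-> Z) ^ (V & U)) -> (W ^ Y))) = False -> False = True
(V -> (V -> U)) <-> ((X <-> Z) -> ((X <-> Z) | (((U <-> Z) ^ (V & U)) -> (W ^ Y)))) = True <-> True = True
((V -> (V -> U)) <-> ((X <-> Z) -> ((X <-> Z) | (((U <-> Z) ^ (V & U)) -> (W ^ Y))))) ^ V = True ^ False = True

True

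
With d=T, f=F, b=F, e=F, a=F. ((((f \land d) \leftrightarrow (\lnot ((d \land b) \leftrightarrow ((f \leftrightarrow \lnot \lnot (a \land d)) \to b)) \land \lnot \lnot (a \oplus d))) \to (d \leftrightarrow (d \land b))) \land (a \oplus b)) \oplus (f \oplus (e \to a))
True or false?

T

f \land d = F \land T = F
d \land b = T \land F = F
a \land d = F \land T = F
\lnot (a \land d) = \lnot F = T
\lnot \lnot (a \land d) = \lnot T = F
f \leftrightarrow \lnot \lnot (a \land d) = F \leftrightarrow F = T
(f \leftrightarrow \lnot \lnot (a \land d)) \to b = T \to F = F
(d \land b) \leftrightarrow ((f \leftrightarrow \lnot \lnot (a \land d)) \to b) = F \leftrightarrow F = T
\lnot ((d \land b) \leftrightarrow ((f \leftrightarrow \lnot \lnot (a \land d)) \to b)) = \lnot T = F
a \oplus d = F \oplus T = T
\lnot (a \oplus d) = \lnot T = F
\lnot \lnot (a \oplus d) = \lnot F = T
\lnot ((d \land b) \leftrightarrow ((f \leftrightarrow \lnot \lnot (a \land d)) \to b)) \land \lnot \lnot (a \oplus d) = F \land T = F
(f \land d) \leftrightarrow (\lnot ((d \land b) \leftrightarrow ((f \leftrightarrow \lnot \lnot (a \land d)) \to b)) \land \lnot \lnot (a \oplus d)) = F \leftrightarrow F = T
d \land b = T \land F = F
d \leftrightarrow (d \land b) = T \leftrightarrow F = F
((f \land d) \leftrightarrow (\lnot ((d \land b) \leftrightarrow ((f \leftrightarrow \lnot \lnot (a \land d)) \to b)) \land \lnot \lnot (a \oplus d))) \to (d \leftrightarrow (d \land b)) = T \to F = F
a \oplus b = F \oplus F = F
(((f \land d) \leftrightarrow (\lnot ((d \land b) \leftrightarrow ((f \leftrightarrow \lnot \lnot (a \land d)) \to b)) \land \lnot \lnot (a \oplus d))) \to (d \leftrightarrow (d \land b))) \land (a \oplus b) = F \land F = F
e \to a = F \to F = T
f \oplus (e \to a) = F \oplus T = T
((((f \land d) \leftrightarrow (\lnot ((d \land b) \leftrightarrow ((f \leftrightarrow \lnot \lnot (a \land d)) \to b)) \land \lnot \lnot (a \oplus d))) \to (d \leftrightarrow (d \land b))) \land (a \oplus b)) \oplus (f \oplus (e \to a)) = F \oplus T = T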